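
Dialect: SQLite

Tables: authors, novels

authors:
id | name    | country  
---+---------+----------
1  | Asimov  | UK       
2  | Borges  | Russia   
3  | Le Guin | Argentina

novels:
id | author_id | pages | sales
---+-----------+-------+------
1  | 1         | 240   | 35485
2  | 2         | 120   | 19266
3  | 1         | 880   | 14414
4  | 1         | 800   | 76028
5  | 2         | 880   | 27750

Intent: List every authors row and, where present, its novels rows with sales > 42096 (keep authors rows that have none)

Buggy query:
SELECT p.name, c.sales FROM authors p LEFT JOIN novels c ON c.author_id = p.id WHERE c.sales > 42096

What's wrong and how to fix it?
Bug: Filtering c.sales in WHERE discards the NULL rows produced by LEFT JOIN, turning it into an inner join

Fix: Move the right-table condition into the ON clause so unmatched parents are kept

Corrected query:
SELECT p.name, c.sales FROM authors p LEFT JOIN novels c ON c.author_id = p.id AND c.sales > 42096

Result:
name    | sales
--------+------
Asimov  | 76028
Borges  | NULL 
Le Guin | NULL 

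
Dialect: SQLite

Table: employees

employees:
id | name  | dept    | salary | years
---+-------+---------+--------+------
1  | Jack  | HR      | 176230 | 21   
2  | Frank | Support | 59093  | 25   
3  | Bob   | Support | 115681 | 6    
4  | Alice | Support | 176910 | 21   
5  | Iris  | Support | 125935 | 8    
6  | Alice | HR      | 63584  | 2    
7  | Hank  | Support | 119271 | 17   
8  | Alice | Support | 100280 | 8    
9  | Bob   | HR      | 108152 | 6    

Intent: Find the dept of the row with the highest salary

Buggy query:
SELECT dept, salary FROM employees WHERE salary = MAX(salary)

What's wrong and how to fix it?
Bug: MAX(salary) is an aggregate and cannot be used directly in WHERE

Fix: Use a subquery: WHERE salary = (SELECT MAX(salary) FROM employees)

Corrected query:
SELECT dept, salary FROM employees WHERE salary = (SELECT MAX(salary) FROM employees)

Result:
dept    | salary
--------+-------
Support | 176910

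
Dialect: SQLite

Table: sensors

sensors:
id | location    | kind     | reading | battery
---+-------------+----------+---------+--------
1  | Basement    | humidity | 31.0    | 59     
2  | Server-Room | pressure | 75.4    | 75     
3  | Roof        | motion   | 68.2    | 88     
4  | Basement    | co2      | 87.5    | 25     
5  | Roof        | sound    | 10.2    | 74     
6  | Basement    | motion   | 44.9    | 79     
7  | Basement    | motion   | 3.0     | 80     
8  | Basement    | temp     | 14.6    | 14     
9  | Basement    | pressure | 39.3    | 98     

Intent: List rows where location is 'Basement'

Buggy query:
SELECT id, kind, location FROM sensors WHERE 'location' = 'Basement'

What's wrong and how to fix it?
Bug: Single quotes denote string literals in SQL; the column name is being compared as a constant string

Fix: Remove the quotes around the column name (or use double quotes for an identifier)

Corrected query:
SELECT id, kind, location FROM sensors WHERE location = 'Basement'

Result:
id | kind     | location
---+----------+---------
1  | humidity | Basement
4  | co2      | Basement
6  | motion   | Basement
7  | motion   | Basement
8  | temp     | Basement
9  | pressure | Basement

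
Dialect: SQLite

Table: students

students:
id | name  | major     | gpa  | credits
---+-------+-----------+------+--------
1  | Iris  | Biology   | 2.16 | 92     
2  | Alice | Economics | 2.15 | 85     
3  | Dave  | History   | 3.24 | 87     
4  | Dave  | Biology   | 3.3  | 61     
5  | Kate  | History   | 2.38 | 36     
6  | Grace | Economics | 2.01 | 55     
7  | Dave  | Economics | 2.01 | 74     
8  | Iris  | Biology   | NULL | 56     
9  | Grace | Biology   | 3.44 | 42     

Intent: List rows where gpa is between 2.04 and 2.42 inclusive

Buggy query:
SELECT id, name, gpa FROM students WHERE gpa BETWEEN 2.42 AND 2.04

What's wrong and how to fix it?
Bug: BETWEEN expects the lower bound first; with 2.42 AND 2.04 the range is empty

Fix: Write BETWEEN 2.04 AND 2.42

Corrected query:
SELECT id, name, gpa FROM students WHERE gpa BETWEEN 2.04 AND 2.42

Result:
id | name  | gpa 
---+-------+-----
1  | Iris  | 2.16
2  | Alice | 2.15
5  | Kate  | 2.38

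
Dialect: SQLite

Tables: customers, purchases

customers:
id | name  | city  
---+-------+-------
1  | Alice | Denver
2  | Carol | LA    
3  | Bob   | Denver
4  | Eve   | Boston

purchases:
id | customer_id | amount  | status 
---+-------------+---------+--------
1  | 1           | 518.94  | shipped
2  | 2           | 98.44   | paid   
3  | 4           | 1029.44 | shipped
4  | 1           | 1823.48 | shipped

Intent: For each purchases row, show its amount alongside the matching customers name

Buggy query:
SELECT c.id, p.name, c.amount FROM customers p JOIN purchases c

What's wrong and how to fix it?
Bug: JOIN with no ON clause produces a cartesian product; every purchases row pairs with every customers row

Fix: Specify the join condition linking the foreign key to the parent id

Corrected query:
SELECT c.id, p.name, c.amount FROM customers p JOIN purchases c ON c.customer_id = p.id

Result:
id | name  | amount 
---+-------+--------
1  | Alice | 518.94 
2  | Carol | 98.44  
3  | Eve   | 1029.44
4  | Alice | 1823.48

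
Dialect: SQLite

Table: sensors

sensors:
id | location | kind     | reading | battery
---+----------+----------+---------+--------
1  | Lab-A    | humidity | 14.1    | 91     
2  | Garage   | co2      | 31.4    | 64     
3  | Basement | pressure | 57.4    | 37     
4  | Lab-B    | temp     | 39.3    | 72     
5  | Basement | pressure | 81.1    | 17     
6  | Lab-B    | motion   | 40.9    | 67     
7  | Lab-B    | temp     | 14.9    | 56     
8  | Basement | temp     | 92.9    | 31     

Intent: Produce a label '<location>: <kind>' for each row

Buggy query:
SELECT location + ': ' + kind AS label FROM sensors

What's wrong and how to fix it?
Bug: '+' is numeric addition; on text columns SQLite converts them to 0 instead of concatenating

Fix: Replace + with || to concatenate text

Corrected query:
SELECT location || ': ' || kind AS label FROM sensors

Result:
label             
------------------
Lab-A: humidity   
Garage: co2       
Basement: pressure
Lab-B: temp       
Basement: pressure
Lab-B: motion     
Lab-B: temp       
Basement: temp    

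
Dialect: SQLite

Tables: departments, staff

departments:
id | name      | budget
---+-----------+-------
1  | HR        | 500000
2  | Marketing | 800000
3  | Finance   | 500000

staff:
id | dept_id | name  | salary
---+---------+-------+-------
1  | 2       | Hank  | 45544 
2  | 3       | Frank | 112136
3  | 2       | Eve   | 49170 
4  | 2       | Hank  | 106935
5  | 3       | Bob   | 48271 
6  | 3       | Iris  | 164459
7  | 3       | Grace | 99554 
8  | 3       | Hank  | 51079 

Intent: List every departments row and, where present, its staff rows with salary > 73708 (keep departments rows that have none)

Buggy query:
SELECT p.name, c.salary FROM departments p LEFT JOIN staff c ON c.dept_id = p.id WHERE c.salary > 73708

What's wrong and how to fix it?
Bug: Filtering c.salary in WHERE discards the NULL rows produced by LEFT JOIN, turning it into an inner join

Fix: Put 'c.salary > 73708' in the JOIN's ON clause instead of WHERE

Corrected query:
SELECT p.name, c.salary FROM departments p LEFT JOIN staff c ON c.dept_id = p.id AND c.salary > 73708

Result:
name      | salary
----------+-------
HR        | NULL  
Marketing | 106935
Finance   | 99554 
Finance   | 112136
Finance   | 164459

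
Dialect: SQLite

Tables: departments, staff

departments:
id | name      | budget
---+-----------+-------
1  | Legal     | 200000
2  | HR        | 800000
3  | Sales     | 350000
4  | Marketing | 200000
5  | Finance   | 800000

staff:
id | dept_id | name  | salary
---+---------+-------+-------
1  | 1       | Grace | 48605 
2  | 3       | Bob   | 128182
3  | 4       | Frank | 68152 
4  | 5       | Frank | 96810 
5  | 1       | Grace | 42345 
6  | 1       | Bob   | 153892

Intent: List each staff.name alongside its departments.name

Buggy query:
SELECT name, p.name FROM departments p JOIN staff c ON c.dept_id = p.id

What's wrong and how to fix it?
Bug: 'name' exists in both joined tables, so the database can't tell which one is meant

Fix: Qualify the column with its table alias (c.name)

Corrected query:
SELECT c.name, p.name FROM departments p JOIN staff c ON c.dept_id = p.id

Result:
name  | name     
------+----------
Grace | Legal    
Bob   | Sales    
Frank | Marketing
Frank | Finance  
Grace | Legal    
Bob   | Legal    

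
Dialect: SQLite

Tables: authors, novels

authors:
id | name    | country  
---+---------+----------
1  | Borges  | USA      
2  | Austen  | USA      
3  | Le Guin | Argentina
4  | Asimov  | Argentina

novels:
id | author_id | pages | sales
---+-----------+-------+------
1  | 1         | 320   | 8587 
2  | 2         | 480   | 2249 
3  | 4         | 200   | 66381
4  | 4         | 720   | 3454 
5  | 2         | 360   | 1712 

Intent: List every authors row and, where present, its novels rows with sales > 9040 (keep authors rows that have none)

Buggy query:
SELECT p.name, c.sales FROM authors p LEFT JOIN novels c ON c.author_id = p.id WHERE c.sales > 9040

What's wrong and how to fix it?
Bug: Filtering c.sales in WHERE discards the NULL rows produced by LEFT JOIN, turning it into an inner join

Fix: Put 'c.sales > 9040' in the JOIN's ON clause instead of WHERE

Corrected query:
SELECT p.name, c.sales FROM authors p LEFT JOIN novels c ON c.author_id = p.id AND c.sales > 9040

Result:
name    | sales
--------+------
Borges  | NULL 
Austen  | NULL 
Le Guin | NULL 
Asimov  | 66381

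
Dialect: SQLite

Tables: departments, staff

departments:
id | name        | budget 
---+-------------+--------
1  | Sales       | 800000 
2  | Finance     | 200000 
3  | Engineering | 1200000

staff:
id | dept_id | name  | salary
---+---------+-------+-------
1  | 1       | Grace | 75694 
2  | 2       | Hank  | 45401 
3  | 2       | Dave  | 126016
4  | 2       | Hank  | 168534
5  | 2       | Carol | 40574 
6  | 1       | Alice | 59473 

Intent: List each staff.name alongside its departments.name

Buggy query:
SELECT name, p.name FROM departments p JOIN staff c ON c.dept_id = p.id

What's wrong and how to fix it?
Bug: 'name' exists in both joined tables, so the database can't tell which one is meant

Fix: Qualify the column with its table alias (c.name)

Corrected query:
SELECT c.name, p.name FROM departments p JOIN staff c ON c.dept_id = p.id

Result:
name  | name   
------+--------
Grace | Sales  
Hank  | Finance
Dave  | Finance
Hank  | Finance
Carol | Finance
Alice | Sales  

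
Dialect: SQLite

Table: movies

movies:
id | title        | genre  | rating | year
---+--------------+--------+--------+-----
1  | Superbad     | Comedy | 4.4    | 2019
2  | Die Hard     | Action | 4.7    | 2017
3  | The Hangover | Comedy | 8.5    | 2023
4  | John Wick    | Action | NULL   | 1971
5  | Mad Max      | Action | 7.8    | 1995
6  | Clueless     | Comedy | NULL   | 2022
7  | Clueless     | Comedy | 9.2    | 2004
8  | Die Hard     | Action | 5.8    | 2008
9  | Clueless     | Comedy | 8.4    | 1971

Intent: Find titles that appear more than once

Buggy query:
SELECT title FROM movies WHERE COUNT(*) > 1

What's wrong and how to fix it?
Bug: COUNT(*) is an aggregate and cannot be used in WHERE

Fix: Group first, then use HAVING for the count condition

Corrected query:
SELECT title FROM movies GROUP BY title HAVING COUNT(*) > 1

Result:
title   
--------
Clueless
Die Hard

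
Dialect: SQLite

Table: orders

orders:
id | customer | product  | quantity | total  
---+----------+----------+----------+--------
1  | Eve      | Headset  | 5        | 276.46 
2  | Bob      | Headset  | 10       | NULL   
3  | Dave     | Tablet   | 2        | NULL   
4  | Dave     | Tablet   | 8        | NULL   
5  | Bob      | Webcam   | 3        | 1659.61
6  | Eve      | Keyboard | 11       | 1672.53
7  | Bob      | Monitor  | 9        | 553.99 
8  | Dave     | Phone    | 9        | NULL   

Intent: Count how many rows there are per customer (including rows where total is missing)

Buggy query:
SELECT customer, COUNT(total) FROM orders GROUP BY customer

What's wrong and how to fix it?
Bug: COUNT(total) skips NULLs, so groups with missing total are undercounted

Fix: Replace COUNT(total) with COUNT(*)

Corrected query:
SELECT customer, COUNT(*) FROM orders GROUP BY customer

Result:
customer | COUNT(*)
---------+---------
Bob      | 3       
Dave     | 3       
Eve      | 2       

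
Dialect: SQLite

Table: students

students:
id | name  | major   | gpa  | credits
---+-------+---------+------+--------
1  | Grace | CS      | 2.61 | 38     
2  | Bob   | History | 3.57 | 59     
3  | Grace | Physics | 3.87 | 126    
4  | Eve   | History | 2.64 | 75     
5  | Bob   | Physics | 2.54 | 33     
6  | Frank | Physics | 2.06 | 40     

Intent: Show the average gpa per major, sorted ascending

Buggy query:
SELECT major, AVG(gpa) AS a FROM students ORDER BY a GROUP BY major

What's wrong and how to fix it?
Bug: ORDER BY appears before GROUP BY; SQL clause order requires GROUP BY first

Fix: Reorder: SELECT … FROM … GROUP BY … ORDER BY …

Corrected query:
SELECT major, AVG(gpa) AS a FROM students GROUP BY major ORDER BY a

Result:
major   | a       
--------+---------
CS      | 2.61    
Physics | 2.823333
History | 3.105   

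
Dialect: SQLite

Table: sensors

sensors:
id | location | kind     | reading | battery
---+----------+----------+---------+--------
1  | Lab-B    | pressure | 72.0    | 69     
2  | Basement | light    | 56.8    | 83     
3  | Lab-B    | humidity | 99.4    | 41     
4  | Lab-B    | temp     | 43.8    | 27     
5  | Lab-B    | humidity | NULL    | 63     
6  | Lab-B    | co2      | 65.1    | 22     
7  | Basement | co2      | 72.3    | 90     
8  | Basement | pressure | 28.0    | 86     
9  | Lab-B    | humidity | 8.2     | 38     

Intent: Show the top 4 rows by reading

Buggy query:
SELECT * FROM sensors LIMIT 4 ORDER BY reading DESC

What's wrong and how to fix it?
Bug: LIMIT must come after ORDER BY

Fix: Sort with ORDER BY, then apply LIMIT

Corrected query:
SELECT * FROM sensors ORDER BY reading DESC LIMIT 4

Result:
id | location | kind     | reading | battery
---+----------+----------+---------+--------
3  | Lab-B    | humidity | 99.4    | 41     
7  | Basement | co2      | 72.3    | 90     
1  | Lab-B    | pressure | 72      | 69     
6  | Lab-B    | co2      | 65.1    | 22     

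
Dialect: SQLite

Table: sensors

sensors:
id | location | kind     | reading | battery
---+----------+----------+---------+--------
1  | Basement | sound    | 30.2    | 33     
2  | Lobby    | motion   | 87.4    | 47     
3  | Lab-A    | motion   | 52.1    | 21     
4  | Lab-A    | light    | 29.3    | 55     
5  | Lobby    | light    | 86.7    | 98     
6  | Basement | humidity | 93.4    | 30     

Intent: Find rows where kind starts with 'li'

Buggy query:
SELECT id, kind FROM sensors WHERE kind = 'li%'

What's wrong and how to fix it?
Bug: Wildcards only work with LIKE; '=' treats '%' as a literal character

Fix: Replace '=' with LIKE so 'li%' is treated as a pattern

Corrected query:
SELECT id, kind FROM sensors WHERE kind LIKE 'li%'

Result:
id | kind 
---+------
4  | light
5  | light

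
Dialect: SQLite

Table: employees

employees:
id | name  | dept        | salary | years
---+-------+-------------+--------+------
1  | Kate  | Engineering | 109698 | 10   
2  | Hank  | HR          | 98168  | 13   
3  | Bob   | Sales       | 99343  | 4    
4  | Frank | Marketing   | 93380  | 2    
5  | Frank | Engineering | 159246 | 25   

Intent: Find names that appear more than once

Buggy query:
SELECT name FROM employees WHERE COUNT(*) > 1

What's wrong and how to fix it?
Bug: COUNT(*) is an aggregate and cannot be used in WHERE

Fix: GROUP BY name, then filter groups with HAVING COUNT(*) > 1

Corrected query:
SELECT name FROM employees GROUP BY name HAVING COUNT(*) > 1

Result:
name 
-----
Frank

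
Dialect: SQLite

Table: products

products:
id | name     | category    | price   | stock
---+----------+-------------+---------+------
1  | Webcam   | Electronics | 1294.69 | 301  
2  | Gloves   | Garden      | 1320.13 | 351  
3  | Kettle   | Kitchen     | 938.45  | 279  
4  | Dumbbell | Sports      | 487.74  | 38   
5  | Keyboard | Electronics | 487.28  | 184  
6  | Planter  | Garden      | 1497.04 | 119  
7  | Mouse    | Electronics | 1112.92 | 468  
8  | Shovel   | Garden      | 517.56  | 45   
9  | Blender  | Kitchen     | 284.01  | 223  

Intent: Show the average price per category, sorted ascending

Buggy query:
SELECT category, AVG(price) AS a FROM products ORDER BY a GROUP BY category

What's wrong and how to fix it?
Bug: GROUP BY must precede ORDER BY

Fix: Move ORDER BY to the end, after GROUP BY

Corrected query:
SELECT category, AVG(price) AS a FROM products GROUP BY category ORDER BY a

Result:
category    | a          
------------+------------
Sports      | 487.74     
Kitchen     | 611.23     
Electronics | 964.963333 
Garden      | 1111.576667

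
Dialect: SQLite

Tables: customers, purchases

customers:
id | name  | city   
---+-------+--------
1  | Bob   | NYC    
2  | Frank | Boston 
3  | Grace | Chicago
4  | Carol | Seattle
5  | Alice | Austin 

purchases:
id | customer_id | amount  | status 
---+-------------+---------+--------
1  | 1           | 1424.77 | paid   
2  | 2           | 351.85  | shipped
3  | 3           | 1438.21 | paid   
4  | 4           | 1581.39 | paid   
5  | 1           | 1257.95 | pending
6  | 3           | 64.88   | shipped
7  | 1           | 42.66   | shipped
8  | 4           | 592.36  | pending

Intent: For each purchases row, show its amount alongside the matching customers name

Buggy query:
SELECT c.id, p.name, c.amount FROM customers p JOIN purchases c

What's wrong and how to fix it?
Bug: JOIN with no ON clause produces a cartesian product; every purchases row pairs with every customers row

Fix: Add ON c.customer_id = p.id to the JOIN

Corrected query:
SELECT c.id, p.name, c.amount FROM customers p JOIN purchases c ON c.customer_id = p.id

Result:
id | name  | amount 
---+-------+--------
1  | Bob   | 1424.77
2  | Frank | 351.85 
3  | Grace | 1438.21
4  | Carol | 1581.39
5  | Bob   | 1257.95
6  | Grace | 64.88  
7  | Bob   | 42.66  
8  | Carol | 592.36 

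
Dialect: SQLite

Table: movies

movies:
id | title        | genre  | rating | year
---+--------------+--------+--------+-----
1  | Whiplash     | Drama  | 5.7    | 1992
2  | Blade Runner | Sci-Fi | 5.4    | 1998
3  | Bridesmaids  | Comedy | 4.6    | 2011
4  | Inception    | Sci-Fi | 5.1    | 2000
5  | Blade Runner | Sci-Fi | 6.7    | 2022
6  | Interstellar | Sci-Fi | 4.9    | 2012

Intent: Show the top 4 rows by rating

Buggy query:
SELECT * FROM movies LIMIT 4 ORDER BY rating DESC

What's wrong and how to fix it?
Bug: LIMIT must come after ORDER BY

Fix: Swap the clauses: ORDER BY first, then LIMIT

Corrected query:
SELECT * FROM movies ORDER BY rating DESC LIMIT 4

Result:
id | title        | genre  | rating | year
---+--------------+--------+--------+-----
5  | Blade Runner | Sci-Fi | 6.7    | 2022
1  | Whiplash     | Drama  | 5.7    | 1992
2  | Blade Runner | Sci-Fi | 5.4    | 1998
4  | Inception    | Sci-Fi | 5.1    | 2000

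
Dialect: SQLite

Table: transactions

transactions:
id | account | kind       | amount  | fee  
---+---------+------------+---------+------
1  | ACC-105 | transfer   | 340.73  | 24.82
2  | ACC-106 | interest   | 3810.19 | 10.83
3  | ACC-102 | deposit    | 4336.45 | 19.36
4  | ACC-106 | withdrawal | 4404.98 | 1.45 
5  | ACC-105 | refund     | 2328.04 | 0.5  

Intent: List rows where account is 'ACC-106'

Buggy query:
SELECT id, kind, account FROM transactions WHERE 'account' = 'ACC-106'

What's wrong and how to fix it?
Bug: 'account' in single quotes is a string literal, not the column; the comparison is literal-vs-literal and never true

Fix: Reference the column as account without single quotes

Corrected query:
SELECT id, kind, account FROM transactions WHERE account = 'ACC-106'

Result:
id | kind       | account
---+------------+--------
2  | interest   | ACC-106
4  | withdrawal | ACC-106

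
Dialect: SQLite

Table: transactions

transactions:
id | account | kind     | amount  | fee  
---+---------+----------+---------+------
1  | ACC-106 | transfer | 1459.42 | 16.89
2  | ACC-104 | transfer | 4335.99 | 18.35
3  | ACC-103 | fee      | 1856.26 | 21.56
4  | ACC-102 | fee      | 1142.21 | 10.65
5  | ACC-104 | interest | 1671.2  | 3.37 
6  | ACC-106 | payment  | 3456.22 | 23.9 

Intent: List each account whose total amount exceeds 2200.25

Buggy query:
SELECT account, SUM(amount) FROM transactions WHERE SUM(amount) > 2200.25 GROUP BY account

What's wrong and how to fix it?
Bug: WHERE runs before GROUP BY, so aggregates aren't available there

Fix: Use HAVING (which filters groups after aggregation) instead of WHERE

Corrected query:
SELECT account, SUM(amount) FROM transactions GROUP BY account HAVING SUM(amount) > 2200.25

Result:
account | SUM(amount)
--------+------------
ACC-104 | 6007.19    
ACC-106 | 4915.64    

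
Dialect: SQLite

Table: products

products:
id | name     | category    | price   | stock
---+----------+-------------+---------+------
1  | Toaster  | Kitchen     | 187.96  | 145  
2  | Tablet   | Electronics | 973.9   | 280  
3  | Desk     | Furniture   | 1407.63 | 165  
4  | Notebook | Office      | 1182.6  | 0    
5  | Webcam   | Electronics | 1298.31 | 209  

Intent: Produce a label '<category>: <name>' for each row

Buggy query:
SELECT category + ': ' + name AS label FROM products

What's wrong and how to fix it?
Bug: '+' is numeric addition; on text columns SQLite converts them to 0 instead of concatenating

Fix: Replace + with || to concatenate text

Corrected query:
SELECT category || ': ' || name AS label FROM products

Result:
label              
-------------------
Kitchen: Toaster   
Electronics: Tablet
Furniture: Desk    
Office: Notebook   
Electronics: Webcam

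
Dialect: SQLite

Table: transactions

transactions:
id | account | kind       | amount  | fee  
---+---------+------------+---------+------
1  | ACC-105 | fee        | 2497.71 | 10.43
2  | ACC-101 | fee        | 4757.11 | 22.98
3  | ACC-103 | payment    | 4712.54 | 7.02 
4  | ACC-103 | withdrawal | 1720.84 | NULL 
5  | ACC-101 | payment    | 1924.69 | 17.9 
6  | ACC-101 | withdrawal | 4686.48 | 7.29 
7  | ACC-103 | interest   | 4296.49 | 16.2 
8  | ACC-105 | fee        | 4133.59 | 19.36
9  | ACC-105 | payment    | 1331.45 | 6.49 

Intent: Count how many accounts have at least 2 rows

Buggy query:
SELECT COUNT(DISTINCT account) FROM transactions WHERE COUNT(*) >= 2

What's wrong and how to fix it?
Bug: COUNT(*) cannot appear in WHERE; the per-group count doesn't exist yet

Fix: Use a subquery that GROUPs and filters with HAVING, then count its rows

Corrected query:
SELECT COUNT(*) FROM (SELECT account FROM transactions GROUP BY account HAVING COUNT(*) >= 2)

Result:
COUNT(*)
--------
3       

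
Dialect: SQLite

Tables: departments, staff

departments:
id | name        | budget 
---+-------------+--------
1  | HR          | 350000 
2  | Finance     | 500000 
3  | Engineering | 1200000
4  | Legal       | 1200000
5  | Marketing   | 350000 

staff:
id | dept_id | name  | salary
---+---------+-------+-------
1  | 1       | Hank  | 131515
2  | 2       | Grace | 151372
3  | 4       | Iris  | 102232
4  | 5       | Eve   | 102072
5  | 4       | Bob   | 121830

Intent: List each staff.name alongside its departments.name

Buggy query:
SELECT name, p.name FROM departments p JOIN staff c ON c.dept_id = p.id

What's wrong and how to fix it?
Bug: 'name' exists in both joined tables, so the database can't tell which one is meant

Fix: Prefix ambiguous columns with the table alias

Corrected query:
SELECT c.name, p.name FROM departments p JOIN staff c ON c.dept_id = p.id

Result:
name  | name     
------+----------
Hank  | HR       
Grace | Finance  
Iris  | Legal    
Eve   | Marketing
Bob   | Legal    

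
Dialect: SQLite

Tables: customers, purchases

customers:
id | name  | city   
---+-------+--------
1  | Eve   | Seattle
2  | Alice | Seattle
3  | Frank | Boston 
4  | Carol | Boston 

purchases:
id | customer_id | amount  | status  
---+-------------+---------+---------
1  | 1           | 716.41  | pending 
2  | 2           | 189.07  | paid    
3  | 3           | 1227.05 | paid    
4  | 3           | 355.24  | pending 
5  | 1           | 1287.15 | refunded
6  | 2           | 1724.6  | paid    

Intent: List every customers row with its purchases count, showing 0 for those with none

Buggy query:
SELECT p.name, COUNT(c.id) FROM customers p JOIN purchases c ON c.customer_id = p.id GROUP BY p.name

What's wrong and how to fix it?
Bug: An inner join excludes parents with zero children

Fix: Use LEFT JOIN so parents without children still appear (COUNT(c.id) gives 0)

Corrected query:
SELECT p.name, COUNT(c.id) FROM customers p LEFT JOIN purchases c ON c.customer_id = p.id GROUP BY p.name

Result:
name  | COUNT(c.id)
------+------------
Alice | 2          
Carol | 0          
Eve   | 2          
Frank | 2          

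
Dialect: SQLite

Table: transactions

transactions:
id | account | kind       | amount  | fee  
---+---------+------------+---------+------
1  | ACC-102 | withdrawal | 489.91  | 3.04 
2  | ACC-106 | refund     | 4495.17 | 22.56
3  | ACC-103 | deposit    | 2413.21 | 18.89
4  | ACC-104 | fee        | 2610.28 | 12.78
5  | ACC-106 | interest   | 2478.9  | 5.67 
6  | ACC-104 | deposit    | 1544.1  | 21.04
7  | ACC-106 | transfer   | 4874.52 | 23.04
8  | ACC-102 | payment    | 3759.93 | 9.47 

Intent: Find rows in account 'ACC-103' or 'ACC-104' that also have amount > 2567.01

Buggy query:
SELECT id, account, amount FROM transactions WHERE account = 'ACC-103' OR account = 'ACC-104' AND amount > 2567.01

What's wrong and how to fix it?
Bug: AND binds tighter than OR, so this parses as account = 'ACC-103' OR (account = 'ACC-104' AND amount > 2567.01)

Fix: Add parentheses around the OR so the AND applies to both alternatives

Corrected query:
SELECT id, account, amount FROM transactions WHERE (account = 'ACC-103' OR account = 'ACC-104') AND amount > 2567.01

Result:
id | account | amount 
---+---------+--------
4  | ACC-104 | 2610.28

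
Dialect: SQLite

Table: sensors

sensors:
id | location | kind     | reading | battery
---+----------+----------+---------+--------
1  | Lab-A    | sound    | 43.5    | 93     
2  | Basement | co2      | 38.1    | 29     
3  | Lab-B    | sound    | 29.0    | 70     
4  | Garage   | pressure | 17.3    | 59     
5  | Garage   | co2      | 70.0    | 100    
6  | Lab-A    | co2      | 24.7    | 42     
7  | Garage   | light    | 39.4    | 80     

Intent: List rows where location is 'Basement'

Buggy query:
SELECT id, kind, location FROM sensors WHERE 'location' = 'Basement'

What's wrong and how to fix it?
Bug: 'location' in single quotes is a string literal, not the column; the comparison is literal-vs-literal and never true

Fix: Reference the column as location without single quotes

Corrected query:
SELECT id, kind, location FROM sensors WHERE location = 'Basement'

Result:
id | kind | location
---+------+---------
2  | co2  | Basement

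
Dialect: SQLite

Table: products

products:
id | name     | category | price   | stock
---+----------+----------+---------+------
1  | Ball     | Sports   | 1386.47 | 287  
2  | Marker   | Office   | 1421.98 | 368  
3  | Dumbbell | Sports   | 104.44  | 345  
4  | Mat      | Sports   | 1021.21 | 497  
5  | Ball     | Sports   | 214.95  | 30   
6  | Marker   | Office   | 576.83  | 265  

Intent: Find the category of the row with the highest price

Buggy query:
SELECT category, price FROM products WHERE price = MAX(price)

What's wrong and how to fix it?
Bug: WHERE is evaluated per row; an aggregate over the whole table isn't defined there

Fix: Use a subquery: WHERE price = (SELECT MAX(price) FROM products)

Corrected query:
SELECT category, price FROM products WHERE price = (SELECT MAX(price) FROM products)

Result:
category | price  
---------+--------
Office   | 1421.98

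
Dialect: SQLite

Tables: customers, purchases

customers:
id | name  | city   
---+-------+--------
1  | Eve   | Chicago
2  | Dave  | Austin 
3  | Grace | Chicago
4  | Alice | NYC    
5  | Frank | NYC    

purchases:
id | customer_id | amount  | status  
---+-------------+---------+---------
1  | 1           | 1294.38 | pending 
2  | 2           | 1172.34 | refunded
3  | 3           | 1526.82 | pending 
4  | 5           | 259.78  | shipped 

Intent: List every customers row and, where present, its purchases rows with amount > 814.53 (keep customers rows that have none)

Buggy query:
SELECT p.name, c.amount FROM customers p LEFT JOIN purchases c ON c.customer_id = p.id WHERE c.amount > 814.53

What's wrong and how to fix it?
Bug: A WHERE condition on the right-hand table after LEFT JOIN drops unmatched parents

Fix: Move the right-table condition into the ON clause so unmatched parents are kept

Corrected query:
SELECT p.name, c.amount FROM customers p LEFT JOIN purchases c ON c.customer_id = p.id AND c.amount > 814.53

Result:
name  | amount 
------+--------
Eve   | 1294.38
Dave  | 1172.34
Grace | 1526.82
Alice | NULL   
Frank | NULL   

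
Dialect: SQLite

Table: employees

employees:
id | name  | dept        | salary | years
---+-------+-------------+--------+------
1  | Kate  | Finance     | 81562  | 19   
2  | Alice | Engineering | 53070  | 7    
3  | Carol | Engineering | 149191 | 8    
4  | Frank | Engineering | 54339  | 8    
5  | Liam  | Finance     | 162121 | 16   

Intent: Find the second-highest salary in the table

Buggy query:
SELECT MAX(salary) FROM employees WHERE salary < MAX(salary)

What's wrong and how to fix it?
Bug: MAX(salary) on the right of the comparison is an aggregate-in-WHERE error

Fix: Put the inner MAX in a scalar subquery

Corrected query:
SELECT MAX(salary) FROM employees WHERE salary < (SELECT MAX(salary) FROM employees)

Result:
MAX(salary)
-----------
149191     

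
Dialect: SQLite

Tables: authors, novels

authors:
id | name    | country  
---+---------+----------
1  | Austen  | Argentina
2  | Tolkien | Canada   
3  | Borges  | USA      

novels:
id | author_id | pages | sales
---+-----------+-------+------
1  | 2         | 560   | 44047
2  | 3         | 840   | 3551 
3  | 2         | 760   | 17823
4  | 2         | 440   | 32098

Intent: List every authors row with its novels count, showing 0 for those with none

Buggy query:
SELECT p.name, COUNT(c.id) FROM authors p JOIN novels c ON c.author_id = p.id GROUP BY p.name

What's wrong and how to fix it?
Bug: INNER JOIN drops authors rows that have no matching novels rows

Fix: Switch to LEFT JOIN to retain unmatched parent rows

Corrected query:
SELECT p.name, COUNT(c.id) FROM authors p LEFT JOIN novels c ON c.author_id = p.id GROUP BY p.name

Result:
name    | COUNT(c.id)
--------+------------
Austen  | 0          
Borges  | 1          
Tolkien | 3          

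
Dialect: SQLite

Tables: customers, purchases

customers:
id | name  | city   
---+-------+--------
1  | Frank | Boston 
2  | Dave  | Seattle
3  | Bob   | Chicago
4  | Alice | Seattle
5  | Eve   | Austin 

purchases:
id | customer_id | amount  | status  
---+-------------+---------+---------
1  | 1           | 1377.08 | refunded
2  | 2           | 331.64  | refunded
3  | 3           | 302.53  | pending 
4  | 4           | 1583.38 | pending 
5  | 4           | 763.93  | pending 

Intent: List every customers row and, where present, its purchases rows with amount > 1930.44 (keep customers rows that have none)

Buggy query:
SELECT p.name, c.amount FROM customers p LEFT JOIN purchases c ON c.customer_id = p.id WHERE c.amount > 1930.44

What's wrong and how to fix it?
Bug: A WHERE condition on the right-hand table after LEFT JOIN drops unmatched parents

Fix: Move the right-table condition into the ON clause so unmatched parents are kept

Corrected query:
SELECT p.name, c.amount FROM customers p LEFT JOIN purchases c ON c.customer_id = p.id AND c.amount > 1930.44

Result:
name  | amount
------+-------
Frank | NULL  
Dave  | NULL  
Bob   | NULL  
Alice | NULL  
Eve   | NULL  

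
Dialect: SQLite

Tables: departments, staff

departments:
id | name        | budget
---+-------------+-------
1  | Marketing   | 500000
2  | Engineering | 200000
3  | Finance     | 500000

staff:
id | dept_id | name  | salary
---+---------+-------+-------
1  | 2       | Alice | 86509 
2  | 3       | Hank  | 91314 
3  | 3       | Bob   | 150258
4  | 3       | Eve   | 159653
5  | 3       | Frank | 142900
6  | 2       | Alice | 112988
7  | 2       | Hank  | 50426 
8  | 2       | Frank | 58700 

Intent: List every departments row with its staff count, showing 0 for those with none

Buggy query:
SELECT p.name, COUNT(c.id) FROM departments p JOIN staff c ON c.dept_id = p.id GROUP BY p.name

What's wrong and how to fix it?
Bug: An inner join excludes parents with zero children

Fix: Use LEFT JOIN so parents without children still appear (COUNT(c.id) gives 0)

Corrected query:
SELECT p.name, COUNT(c.id) FROM departments p LEFT JOIN staff c ON c.dept_id = p.id GROUP BY p.name

Result:
name        | COUNT(c.id)
------------+------------
Engineering | 4          
Finance     | 4          
Marketing   | 0          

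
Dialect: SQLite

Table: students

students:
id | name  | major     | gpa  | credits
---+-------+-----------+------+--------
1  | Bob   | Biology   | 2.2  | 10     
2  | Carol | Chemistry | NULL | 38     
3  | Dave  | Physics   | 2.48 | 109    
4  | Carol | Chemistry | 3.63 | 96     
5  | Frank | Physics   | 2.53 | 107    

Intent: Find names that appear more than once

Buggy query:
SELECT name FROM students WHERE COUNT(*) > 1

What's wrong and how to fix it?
Bug: COUNT(*) is an aggregate and cannot be used in WHERE

Fix: Group first, then use HAVING for the count condition

Corrected query:
SELECT name FROM students GROUP BY name HAVING COUNT(*) > 1

Result:
name 
-----
Carol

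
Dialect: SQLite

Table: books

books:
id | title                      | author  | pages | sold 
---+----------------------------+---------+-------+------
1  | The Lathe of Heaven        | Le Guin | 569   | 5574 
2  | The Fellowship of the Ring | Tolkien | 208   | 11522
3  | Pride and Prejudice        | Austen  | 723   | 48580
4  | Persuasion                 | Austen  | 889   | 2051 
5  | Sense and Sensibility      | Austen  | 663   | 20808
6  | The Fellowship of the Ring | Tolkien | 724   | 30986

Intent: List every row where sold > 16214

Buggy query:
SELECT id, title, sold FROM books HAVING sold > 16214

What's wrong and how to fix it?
Bug: HAVING filters the output of aggregation, but this query has no GROUP BY and no aggregate functions, so SQLite rejects it (HAVING clause on a non-aggregate query); the condition here is per row

Fix: Replace HAVING with WHERE since the condition applies to individual rows

Corrected query:
SELECT id, title, sold FROM books WHERE sold > 16214

Result:
id | title                      | sold 
---+----------------------------+------
3  | Pride and Prejudice        | 48580
5  | Sense and Sensibility      | 20808
6  | The Fellowship of the Ring | 30986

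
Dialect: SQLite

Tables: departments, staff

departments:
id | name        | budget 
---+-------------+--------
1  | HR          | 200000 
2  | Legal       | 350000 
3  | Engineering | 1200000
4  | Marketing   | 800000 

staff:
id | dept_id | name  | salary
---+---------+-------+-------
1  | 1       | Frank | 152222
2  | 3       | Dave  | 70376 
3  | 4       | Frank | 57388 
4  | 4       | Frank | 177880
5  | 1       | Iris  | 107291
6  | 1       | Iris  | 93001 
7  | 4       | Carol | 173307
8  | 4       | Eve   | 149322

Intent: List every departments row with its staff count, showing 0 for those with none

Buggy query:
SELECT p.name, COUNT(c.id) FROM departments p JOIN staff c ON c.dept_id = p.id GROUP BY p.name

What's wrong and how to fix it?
Bug: INNER JOIN drops departments rows that have no matching staff rows

Fix: Switch to LEFT JOIN to retain unmatched parent rows

Corrected query:
SELECT p.name, COUNT(c.id) FROM departments p LEFT JOIN staff c ON c.dept_id = p.id GROUP BY p.name

Result:
name        | COUNT(c.id)
------------+------------
Engineering | 1          
HR          | 3          
Legal       | 0          
Marketing   | 4          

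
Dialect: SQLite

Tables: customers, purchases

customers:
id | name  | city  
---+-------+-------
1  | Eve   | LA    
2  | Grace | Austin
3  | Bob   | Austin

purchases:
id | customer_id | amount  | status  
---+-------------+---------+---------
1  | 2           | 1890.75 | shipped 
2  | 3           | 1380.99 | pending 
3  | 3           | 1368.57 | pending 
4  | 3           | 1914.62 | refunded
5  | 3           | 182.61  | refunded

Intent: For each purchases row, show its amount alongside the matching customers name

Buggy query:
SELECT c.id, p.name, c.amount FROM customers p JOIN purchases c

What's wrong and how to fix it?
Bug: JOIN with no ON clause produces a cartesian product; every purchases row pairs with every customers row

Fix: Specify the join condition linking the foreign key to the parent id

Corrected query:
SELECT c.id, p.name, c.amount FROM customers p JOIN purchases c ON c.customer_id = p.id

Result:
id | name  | amount 
---+-------+--------
1  | Grace | 1890.75
2  | Bob   | 1380.99
3  | Bob   | 1368.57
4  | Bob   | 1914.62
5  | Bob   | 182.61 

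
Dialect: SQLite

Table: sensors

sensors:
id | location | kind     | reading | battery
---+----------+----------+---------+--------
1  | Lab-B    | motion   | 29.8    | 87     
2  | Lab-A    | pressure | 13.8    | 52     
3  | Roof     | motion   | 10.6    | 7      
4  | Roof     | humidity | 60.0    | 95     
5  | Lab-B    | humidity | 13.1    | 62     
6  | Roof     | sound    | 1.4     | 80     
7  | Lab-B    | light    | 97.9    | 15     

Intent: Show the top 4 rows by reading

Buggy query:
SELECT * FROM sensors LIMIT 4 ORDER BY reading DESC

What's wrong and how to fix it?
Bug: ORDER BY cannot follow LIMIT; LIMIT is the final clause

Fix: Swap the clauses: ORDER BY first, then LIMIT

Corrected query:
SELECT * FROM sensors ORDER BY reading DESC LIMIT 4

Result:
id | location | kind     | reading | battery
---+----------+----------+---------+--------
7  | Lab-B    | light    | 97.9    | 15     
4  | Roof     | humidity | 60      | 95     
1  | Lab-B    | motion   | 29.8    | 87     
2  | Lab-A    | pressure | 13.8    | 52     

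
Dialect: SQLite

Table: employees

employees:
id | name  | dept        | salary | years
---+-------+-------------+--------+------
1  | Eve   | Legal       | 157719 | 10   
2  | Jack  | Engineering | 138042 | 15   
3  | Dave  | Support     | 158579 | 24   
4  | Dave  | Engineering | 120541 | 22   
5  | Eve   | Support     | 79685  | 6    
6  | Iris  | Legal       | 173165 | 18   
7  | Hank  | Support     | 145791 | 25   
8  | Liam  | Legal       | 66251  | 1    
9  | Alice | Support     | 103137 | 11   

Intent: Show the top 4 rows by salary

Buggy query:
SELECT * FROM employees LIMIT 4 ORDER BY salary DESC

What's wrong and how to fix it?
Bug: ORDER BY cannot follow LIMIT; LIMIT is the final clause

Fix: Swap the clauses: ORDER BY first, then LIMIT

Corrected query:
SELECT * FROM employees ORDER BY salary DESC LIMIT 4

Result:
id | name | dept    | salary | years
---+------+---------+--------+------
6  | Iris | Legal   | 173165 | 18   
3  | Dave | Support | 158579 | 24   
1  | Eve  | Legal   | 157719 | 10   
7  | Hank | Support | 145791 | 25   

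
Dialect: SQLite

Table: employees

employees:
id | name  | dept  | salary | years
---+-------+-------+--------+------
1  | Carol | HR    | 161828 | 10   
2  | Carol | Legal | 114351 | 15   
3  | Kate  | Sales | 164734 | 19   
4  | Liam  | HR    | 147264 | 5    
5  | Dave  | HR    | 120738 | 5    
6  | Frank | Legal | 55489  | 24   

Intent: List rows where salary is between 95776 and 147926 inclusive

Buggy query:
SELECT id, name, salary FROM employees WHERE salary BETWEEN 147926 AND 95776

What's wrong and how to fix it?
Bug: The bounds are reversed; BETWEEN a AND b requires a <= b to match anything

Fix: Write BETWEEN 95776 AND 147926

Corrected query:
SELECT id, name, salary FROM employees WHERE salary BETWEEN 95776 AND 147926

Result:
id | name  | salary
---+-------+-------
2  | Carol | 114351
4  | Liam  | 147264
5  | Dave  | 120738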